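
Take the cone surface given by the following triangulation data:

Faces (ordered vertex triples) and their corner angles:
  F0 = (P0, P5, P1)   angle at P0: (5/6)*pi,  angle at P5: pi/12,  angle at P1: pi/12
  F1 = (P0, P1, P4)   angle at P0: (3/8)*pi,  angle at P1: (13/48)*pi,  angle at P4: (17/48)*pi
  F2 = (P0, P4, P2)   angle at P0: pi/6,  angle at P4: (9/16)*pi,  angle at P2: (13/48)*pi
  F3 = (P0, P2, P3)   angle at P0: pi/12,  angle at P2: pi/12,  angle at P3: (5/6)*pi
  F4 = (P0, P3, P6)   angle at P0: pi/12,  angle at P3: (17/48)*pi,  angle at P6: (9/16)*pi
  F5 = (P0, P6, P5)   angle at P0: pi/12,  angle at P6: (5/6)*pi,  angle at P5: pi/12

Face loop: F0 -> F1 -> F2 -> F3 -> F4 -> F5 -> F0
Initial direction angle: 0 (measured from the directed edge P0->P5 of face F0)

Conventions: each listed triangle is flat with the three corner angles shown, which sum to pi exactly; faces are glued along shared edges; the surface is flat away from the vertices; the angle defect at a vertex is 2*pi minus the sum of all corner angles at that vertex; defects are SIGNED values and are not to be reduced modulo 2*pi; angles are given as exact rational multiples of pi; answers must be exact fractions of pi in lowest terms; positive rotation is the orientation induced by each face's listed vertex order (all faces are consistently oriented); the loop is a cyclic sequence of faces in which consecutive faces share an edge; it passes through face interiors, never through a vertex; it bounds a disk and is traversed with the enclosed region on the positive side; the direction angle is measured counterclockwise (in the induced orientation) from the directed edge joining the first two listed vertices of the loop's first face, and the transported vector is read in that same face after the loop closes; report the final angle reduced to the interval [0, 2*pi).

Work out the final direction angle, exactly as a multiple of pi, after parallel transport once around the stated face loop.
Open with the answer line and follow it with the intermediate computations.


Answer: final direction angle = (3/8)*pi

enclosed vertex P0: corner angles sum to (13/8)*pi, defect = 2*pi - (13/8)*pi = (3/8)*pi
transport around the loop rotates by the sum of enclosed defects; add to the initial angle mod 2*pi
final angle = 0 + (3/8)*pi = (3/8)*pi (mod 2*pi)


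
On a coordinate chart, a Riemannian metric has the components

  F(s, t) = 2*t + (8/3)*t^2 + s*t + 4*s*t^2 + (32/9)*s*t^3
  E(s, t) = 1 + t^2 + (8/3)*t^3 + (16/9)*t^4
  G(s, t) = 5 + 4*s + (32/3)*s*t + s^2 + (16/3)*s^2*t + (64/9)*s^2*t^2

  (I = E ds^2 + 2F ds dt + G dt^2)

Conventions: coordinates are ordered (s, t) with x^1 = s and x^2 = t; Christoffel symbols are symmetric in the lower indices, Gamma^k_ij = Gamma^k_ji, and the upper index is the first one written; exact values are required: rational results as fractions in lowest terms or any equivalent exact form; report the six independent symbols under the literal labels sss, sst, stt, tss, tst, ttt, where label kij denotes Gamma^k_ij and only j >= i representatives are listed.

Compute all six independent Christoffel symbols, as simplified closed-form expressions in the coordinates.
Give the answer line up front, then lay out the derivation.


Answer: Gamma_sss = 0, Gamma_sst = (32*t^3 + 36*t^2 + 9*t)/(64*s^2*t^2 + 48*s^2*t + 9*s^2 + 96*s*t + 36*s + 16*t^4 + 24*t^3 + 9*t^2 + 45), Gamma_stt = (32*s*t^2 + 24*s*t)/(64*s^2*t^2 + 48*s^2*t + 9*s^2 + 96*s*t + 36*s + 16*t^4 + 24*t^3 + 9*t^2 + 45), Gamma_tss = 0, Gamma_tst = (64*s*t^2 + 48*s*t + 9*s + 48*t + 18)/(64*s^2*t^2 + 48*s^2*t + 9*s^2 + 96*s*t + 36*s + 16*t^4 + 24*t^3 + 9*t^2 + 45), Gamma_ttt = (64*s^2*t + 24*s^2 + 48*s)/(64*s^2*t^2 + 48*s^2*t + 9*s^2 + 96*s*t + 36*s + 16*t^4 + 24*t^3 + 9*t^2 + 45)

E = 1 + t^2 + (8/3)*t^3 + (16/9)*t^4; F = 2*t + (8/3)*t^2 + s*t + 4*s*t^2 + (32/9)*s*t^3; G = 5 + 4*s + (32/3)*s*t + s^2 + (16/3)*s^2*t + (64/9)*s^2*t^2
Gamma^k_ij = (1/2) g^{kl} (d_i g_jl + d_j g_il - d_l g_ij), with g^inv = (1/(EG-F^2)) [[G, -F], [-F, E]]
first partials: E_s = 0, E_t = 2*t + 8*t^2 + (64/9)*t^3, F_s = t + 4*t^2 + (32/9)*t^3, F_t = 2 + (16/3)*t + s + 8*s*t + (32/3)*s*t^2, G_s = 4 + (32/3)*t + 2*s + (32/3)*s*t + (128/9)*s*t^2, G_t = (32/3)*s + (16/3)*s^2 + (128/9)*s^2*t
D = EG - F^2 = 5 + 4*s + t^2 + (32/3)*s*t + s^2 + (8/3)*t^3 + (16/3)*s^2*t + (16/9)*t^4 + (64/9)*s^2*t^2
expanded: Gamma^s_ss = (G E_s - 2F F_s + F E_t)/(2D), Gamma^s_st = (G E_t - F G_s)/(2D), Gamma^s_tt = (2G F_t - G G_s - F G_t)/(2D), Gamma^t_ss = (2E F_s - E E_t - F E_s)/(2D), Gamma^t_st = (E G_s - F E_t)/(2D), Gamma^t_tt = (E G_t - 2F F_t + F G_s)/(2D); substitute and cancel common factors


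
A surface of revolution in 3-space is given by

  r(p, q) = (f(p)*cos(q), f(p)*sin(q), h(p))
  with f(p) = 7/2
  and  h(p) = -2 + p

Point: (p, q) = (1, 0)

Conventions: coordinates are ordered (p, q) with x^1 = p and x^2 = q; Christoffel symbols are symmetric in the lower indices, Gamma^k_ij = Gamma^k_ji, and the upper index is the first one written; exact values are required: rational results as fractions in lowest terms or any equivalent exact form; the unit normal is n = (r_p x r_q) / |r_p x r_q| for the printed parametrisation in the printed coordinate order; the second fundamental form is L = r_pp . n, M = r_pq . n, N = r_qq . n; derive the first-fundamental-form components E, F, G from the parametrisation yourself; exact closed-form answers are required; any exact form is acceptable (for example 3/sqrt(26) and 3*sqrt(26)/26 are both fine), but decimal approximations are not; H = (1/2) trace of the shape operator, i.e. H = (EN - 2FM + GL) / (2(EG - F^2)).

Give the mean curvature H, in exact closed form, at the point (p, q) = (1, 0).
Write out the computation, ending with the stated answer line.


f = 7/2, f' = 0, f'' = 0, h' = 1, h'' = 0
E = 1, F = 0, G = 49/4; answer radicand W^2 = 1
unnormalised second-form numerators: l = 0, m = 0, n = 7/2; L = l/sqrt(1), and similarly M = m/sqrt(W^2), N = n/sqrt(W^2)
H = (E*n - 2*F*m + G*l) / (2*(EG - F^2)*sqrt(W^2)); E*n - 2*F*m + G*l = 7/2, EG - F^2 = 49/4, so H = (1/7)/sqrt(1)

Answer: H = 1/7


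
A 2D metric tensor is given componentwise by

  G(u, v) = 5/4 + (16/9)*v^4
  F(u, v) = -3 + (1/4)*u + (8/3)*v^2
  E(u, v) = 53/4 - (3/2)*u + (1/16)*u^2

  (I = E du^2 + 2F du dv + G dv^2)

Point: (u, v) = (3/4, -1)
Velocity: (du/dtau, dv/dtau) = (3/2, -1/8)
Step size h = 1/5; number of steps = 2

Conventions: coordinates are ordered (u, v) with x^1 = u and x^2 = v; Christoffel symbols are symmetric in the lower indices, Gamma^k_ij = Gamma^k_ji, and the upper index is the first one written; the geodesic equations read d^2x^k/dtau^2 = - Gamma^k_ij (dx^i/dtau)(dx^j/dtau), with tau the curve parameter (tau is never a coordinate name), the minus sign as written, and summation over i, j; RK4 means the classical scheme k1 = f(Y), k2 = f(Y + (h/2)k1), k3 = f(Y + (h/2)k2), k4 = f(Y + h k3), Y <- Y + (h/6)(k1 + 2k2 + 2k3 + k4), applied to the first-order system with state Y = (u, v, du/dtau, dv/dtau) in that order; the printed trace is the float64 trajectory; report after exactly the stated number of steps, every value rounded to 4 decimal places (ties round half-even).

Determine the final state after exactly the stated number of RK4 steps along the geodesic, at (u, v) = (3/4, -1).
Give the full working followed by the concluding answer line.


f(Y) = (du/dtau, dv/dtau, -Gamma^u_ij Y'^i Y'^j, -Gamma^v_ij Y'^i Y'^j) with the Gammas evaluated at the stage position; h = 0.200000; intermediate values shown to 6 dp
step 0: u = 0.7500, v = -1.0000, du/dtau = 1.5000, dv/dtau = -0.1250
step 1:
  k1: at (u, v) = (0.750000, -1.000000), (du/dtau, dv/dtau) = (1.500000, -0.125000); Gamma_uuu = -0.056865, Gamma_uuv = 0.000000, Gamma_uvv = -0.452936, Gamma_vuu = 0.079830, Gamma_vuv = 0.000000, Gamma_vvv = -1.196128; k1 = (1.500000, -0.125000, 0.135023, -0.160928)
  k2: at (u, v) = (0.900000, -1.012500), (du/dtau, dv/dtau) = (1.513502, -0.141093); Gamma_uuu = -0.057777, Gamma_uuv = 0.000000, Gamma_uvv = -0.455965, Gamma_vuu = 0.079406, Gamma_vuv = 0.000000, Gamma_vvv = -1.189531; k2 = (1.513502, -0.141093, 0.141427, -0.158215)
  k3: at (u, v) = (0.901350, -1.014109), (du/dtau, dv/dtau) = (1.514143, -0.140822); Gamma_uuu = -0.057840, Gamma_uuv = 0.000000, Gamma_uvv = -0.455855, Gamma_vuu = 0.079270, Gamma_vuv = 0.000000, Gamma_vvv = -1.189320; k3 = (1.514143, -0.140822, 0.141645, -0.158153)
  k4: at (u, v) = (1.052829, -1.028164), (du/dtau, dv/dtau) = (1.528329, -0.156631); Gamma_uuu = -0.058830, Gamma_uuv = 0.000000, Gamma_uvv = -0.458802, Gamma_vuu = 0.078734, Gamma_vuv = 0.000000, Gamma_vvv = -1.182324; k4 = (1.528329, -0.156631, 0.148671, -0.154899)
  Y <- Y + (h/6)(k1 + 2k2 + 2k3 + k4): u = 1.0528, v = -1.0282, du/dtau = 1.5283, dv/dtau = -0.1566
step 2:
  k1: at (u, v) = (1.052787, -1.028182), (du/dtau, dv/dtau) = (1.528328, -0.156619); Gamma_uuu = -0.058831, Gamma_uuv = 0.000000, Gamma_uvv = -0.458800, Gamma_vuu = 0.078732, Gamma_vuv = 0.000000, Gamma_vvv = -1.182323; k1 = (1.528328, -0.156619, 0.148670, -0.154899)
  k2: at (u, v) = (1.205620, -1.043844), (du/dtau, dv/dtau) = (1.543195, -0.172109); Gamma_uuu = -0.059902, Gamma_uuv = 0.000000, Gamma_uvv = -0.461649, Gamma_vuu = 0.078080, Gamma_vuv = 0.000000, Gamma_vvv = -1.174901; k2 = (1.543195, -0.172109, 0.156328, -0.151142)
  k3: at (u, v) = (1.207107, -1.045393), (du/dtau, dv/dtau) = (1.543961, -0.171733); Gamma_uuu = -0.059963, Gamma_uuv = 0.000000, Gamma_uvv = -0.461533, Gamma_vuu = 0.077953, Gamma_vuv = 0.000000, Gamma_vvv = -1.174648; k3 = (1.543961, -0.171733, 0.156552, -0.151183)
  k4: at (u, v) = (1.361579, -1.062529), (du/dtau, dv/dtau) = (1.559638, -0.186855); Gamma_uuu = -0.061112, Gamma_uuv = 0.000000, Gamma_uvv = -0.464284, Gamma_vuu = 0.077206, Gamma_vuv = 0.000000, Gamma_vvv = -1.166744; k4 = (1.559638, -0.186855, 0.164863, -0.147065)
  Y <- Y + (h/6)(k1 + 2k2 + 2k3 + k4): u = 1.3615, v = -1.0626, du/dtau = 1.5596, dv/dtau = -0.1868

Answer: u = 1.3615, v = -1.0626, du/dtau = 1.5596, dv/dtau = -0.1868


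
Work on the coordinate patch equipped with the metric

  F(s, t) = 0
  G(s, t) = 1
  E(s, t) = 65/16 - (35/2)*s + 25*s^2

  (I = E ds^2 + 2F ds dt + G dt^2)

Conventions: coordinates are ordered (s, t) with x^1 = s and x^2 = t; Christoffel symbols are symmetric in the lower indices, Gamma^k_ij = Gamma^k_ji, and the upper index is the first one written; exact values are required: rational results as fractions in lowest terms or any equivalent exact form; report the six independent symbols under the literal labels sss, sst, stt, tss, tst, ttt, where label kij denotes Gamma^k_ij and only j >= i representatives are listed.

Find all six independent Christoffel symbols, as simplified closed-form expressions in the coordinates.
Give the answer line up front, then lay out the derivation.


Answer: Gamma_sss = (80*s - 28)/(80*s^2 - 56*s + 13), Gamma_sst = 0, Gamma_stt = 0, Gamma_tss = 0, Gamma_tst = 0, Gamma_ttt = 0

E = 65/16 - (35/2)*s + 25*s^2; F = 0; G = 1
Gamma^k_ij = (1/2) g^{kl} (d_i g_jl + d_j g_il - d_l g_ij), with g^inv = (1/(EG-F^2)) [[G, -F], [-F, E]]
first partials: E_s = -35/2 + 50*s, E_t = 0, F_s = 0, F_t = 0, G_s = 0, G_t = 0
D = EG - F^2 = 65/16 - (35/2)*s + 25*s^2
expanded: Gamma^s_ss = (G E_s - 2F F_s + F E_t)/(2D), Gamma^s_st = (G E_t - F G_s)/(2D), Gamma^s_tt = (2G F_t - G G_s - F G_t)/(2D), Gamma^t_ss = (2E F_s - E E_t - F E_s)/(2D), Gamma^t_st = (E G_s - F E_t)/(2D), Gamma^t_tt = (E G_t - 2F F_t + F G_s)/(2D); substitute and cancel common factors


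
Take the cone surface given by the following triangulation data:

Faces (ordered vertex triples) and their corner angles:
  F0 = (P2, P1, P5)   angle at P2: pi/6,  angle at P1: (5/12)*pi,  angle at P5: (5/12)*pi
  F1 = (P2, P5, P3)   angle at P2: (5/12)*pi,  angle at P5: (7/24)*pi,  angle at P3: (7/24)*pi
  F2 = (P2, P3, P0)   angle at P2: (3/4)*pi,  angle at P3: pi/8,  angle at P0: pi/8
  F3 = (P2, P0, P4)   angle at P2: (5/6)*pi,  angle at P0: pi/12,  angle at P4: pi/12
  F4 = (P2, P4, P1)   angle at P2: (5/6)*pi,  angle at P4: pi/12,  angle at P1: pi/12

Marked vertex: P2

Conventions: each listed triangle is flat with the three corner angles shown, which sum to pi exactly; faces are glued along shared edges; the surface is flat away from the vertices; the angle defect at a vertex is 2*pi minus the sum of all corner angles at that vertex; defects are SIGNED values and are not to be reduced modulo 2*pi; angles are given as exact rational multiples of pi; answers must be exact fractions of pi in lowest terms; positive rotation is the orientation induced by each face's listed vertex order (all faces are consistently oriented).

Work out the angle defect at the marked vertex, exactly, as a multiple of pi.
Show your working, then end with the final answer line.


Sum of corner angles at P2: 3*pi
defect = 2*pi - 3*pi

Answer: defect(P2) = -pi


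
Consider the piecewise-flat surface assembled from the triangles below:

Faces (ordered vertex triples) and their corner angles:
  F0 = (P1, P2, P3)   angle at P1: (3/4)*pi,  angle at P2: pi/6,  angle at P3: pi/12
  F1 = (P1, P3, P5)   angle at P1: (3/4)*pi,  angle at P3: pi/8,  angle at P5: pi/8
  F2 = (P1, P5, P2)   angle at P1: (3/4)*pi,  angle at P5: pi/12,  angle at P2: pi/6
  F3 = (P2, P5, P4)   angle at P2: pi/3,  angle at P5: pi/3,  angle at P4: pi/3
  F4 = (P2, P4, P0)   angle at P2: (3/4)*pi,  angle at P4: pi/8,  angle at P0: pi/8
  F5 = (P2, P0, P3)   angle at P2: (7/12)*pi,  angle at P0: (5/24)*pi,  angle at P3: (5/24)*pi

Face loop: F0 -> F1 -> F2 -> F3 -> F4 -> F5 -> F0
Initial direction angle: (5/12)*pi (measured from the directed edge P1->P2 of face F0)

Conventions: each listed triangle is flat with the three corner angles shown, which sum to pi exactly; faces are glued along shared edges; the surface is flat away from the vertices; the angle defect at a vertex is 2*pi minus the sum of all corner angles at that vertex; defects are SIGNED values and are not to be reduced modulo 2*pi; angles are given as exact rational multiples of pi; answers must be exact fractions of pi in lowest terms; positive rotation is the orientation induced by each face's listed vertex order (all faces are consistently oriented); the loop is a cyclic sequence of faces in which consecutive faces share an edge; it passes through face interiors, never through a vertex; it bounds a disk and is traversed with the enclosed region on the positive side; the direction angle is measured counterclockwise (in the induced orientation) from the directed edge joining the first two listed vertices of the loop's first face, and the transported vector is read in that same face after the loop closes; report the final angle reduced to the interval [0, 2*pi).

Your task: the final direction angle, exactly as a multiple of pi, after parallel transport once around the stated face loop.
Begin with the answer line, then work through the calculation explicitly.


Answer: final direction angle = pi/6

enclosed vertex P1: corner angles sum to (9/4)*pi, defect = 2*pi - (9/4)*pi = -pi/4
enclosed vertex P2: corner angles sum to 2*pi, defect = 2*pi - 2*pi = 0
summing the enclosed defects onto the initial angle, mod 2*pi in the induced orientation:
final angle = (5/12)*pi - pi/4 = pi/6 (mod 2*pi)


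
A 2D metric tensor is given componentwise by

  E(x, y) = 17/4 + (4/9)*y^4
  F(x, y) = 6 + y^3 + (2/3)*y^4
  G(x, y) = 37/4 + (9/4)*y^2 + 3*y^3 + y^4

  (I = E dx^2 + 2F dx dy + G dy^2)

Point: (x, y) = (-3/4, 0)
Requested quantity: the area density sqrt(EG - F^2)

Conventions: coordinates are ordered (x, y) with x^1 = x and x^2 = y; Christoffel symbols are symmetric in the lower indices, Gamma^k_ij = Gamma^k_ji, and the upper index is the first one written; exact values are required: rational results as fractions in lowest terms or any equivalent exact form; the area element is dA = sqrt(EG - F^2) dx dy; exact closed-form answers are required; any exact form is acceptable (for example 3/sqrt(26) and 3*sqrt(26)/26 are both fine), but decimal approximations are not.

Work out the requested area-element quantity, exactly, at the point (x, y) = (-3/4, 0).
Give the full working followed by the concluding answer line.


E = 17/4, F = 6, G = 37/4; EG - F^2 = 53/16

Answer: sqrt(EG - F^2) = sqrt(53)/4


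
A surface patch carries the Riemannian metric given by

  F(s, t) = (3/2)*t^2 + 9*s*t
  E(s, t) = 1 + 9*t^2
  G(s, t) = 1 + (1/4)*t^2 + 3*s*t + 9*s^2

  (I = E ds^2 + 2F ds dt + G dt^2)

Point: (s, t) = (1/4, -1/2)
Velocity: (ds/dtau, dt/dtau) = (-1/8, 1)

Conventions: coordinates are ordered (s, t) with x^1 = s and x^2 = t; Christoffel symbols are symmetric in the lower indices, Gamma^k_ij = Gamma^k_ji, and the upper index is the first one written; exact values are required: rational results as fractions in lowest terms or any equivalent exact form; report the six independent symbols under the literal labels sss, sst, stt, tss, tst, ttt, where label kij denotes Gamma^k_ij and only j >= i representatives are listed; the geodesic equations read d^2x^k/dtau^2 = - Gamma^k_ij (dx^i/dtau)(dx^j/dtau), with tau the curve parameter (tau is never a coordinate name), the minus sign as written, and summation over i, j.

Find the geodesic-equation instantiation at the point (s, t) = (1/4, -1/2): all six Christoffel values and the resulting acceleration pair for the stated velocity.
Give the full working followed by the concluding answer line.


E = 13/4, F = -3/4, G = 5/4 at the point
E_s = 0, E_t = -9, F_s = -9/2, F_t = 3/4, G_s = 3, G_t = 1/2
EG - F^2 = 7/2;  g^inv = (2/7) * [[5/4, 3/4], [3/4, 13/4]]
first-kind symbols [ij,l] = (1/2)(d_i g_jl + d_j g_il - d_l g_ij): [ss,s] = E_s/2 = 0, [ss,t] = F_s - E_t/2 = 0, [st,s] = E_t/2 = -9/2, [st,t] = G_s/2 = 3/2, [tt,s] = F_t - G_s/2 = -3/4, [tt,t] = G_t/2 = 1/4
Gamma^s_ij = (G*[ij,s] - F*[ij,t])/(EG - F^2), Gamma^t_ij = (E*[ij,t] - F*[ij,s])/(EG - F^2)
Gamma_sss = 0, Gamma_sst = -9/7, Gamma_stt = -3/14, Gamma_tss = 0, Gamma_tst = 3/7, Gamma_ttt = 1/14
d^2s/dtau^2 = -(Gamma_sss*(-1/8)^2 + 2*Gamma_sst*(-1/8)*(1) + Gamma_stt*(1)^2) = -3/28
d^2t/dtau^2 = -(Gamma_tss*(-1/8)^2 + 2*Gamma_tst*(-1/8)*(1) + Gamma_ttt*(1)^2) = 1/28

Answer: Gamma_sss = 0, Gamma_sst = -9/7, Gamma_stt = -3/14, Gamma_tss = 0, Gamma_tst = 3/7, Gamma_ttt = 1/14; accelerations (d^2s/dtau^2, d^2t/dtau^2) = (-3/28, 1/28)


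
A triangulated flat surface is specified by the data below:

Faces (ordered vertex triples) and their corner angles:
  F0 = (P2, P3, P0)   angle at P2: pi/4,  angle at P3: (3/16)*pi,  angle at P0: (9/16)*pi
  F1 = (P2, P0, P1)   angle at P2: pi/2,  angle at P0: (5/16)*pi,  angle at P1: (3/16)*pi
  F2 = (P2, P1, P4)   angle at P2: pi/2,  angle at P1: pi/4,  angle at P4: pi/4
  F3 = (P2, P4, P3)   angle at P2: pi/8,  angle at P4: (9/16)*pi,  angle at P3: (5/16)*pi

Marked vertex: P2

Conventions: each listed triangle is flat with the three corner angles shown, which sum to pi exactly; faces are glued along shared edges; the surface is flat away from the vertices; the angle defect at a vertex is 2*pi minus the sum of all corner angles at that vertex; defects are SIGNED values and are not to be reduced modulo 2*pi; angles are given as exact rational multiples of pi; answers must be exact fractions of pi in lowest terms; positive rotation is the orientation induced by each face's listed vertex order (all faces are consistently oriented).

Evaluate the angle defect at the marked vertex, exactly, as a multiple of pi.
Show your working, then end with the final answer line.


Sum of corner angles at P2: (11/8)*pi
defect = 2*pi - (11/8)*pi

Answer: defect(P2) = (5/8)*pi


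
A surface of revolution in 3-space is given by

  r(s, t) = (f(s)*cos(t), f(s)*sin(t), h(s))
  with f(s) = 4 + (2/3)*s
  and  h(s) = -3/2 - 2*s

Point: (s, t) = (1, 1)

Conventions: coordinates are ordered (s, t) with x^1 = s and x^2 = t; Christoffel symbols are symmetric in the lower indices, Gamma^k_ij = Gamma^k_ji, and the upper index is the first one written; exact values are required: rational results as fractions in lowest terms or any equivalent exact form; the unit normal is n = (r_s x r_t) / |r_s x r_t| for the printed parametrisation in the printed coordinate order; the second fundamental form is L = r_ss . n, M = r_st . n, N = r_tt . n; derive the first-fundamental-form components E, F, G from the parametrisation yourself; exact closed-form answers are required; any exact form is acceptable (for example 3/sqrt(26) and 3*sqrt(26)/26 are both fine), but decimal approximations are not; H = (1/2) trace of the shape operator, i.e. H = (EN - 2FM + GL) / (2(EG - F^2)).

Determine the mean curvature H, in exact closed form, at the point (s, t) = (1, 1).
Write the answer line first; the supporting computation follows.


Answer: H = -9*sqrt(10)/280

f = 14/3, f' = 2/3, f'' = 0, h' = -2, h'' = 0
E = 40/9, F = 0, G = 196/9; answer radicand W^2 = 40/9
unnormalised second-form numerators: l = 0, m = 0, n = -28/3; L = l/sqrt(40/9), and similarly M = m/sqrt(W^2), N = n/sqrt(W^2)
H = (E*n - 2*F*m + G*l) / (2*(EG - F^2)*sqrt(W^2)); E*n - 2*F*m + G*l = -1120/27, EG - F^2 = 7840/81, so H = (-3/14)/sqrt(40/9)


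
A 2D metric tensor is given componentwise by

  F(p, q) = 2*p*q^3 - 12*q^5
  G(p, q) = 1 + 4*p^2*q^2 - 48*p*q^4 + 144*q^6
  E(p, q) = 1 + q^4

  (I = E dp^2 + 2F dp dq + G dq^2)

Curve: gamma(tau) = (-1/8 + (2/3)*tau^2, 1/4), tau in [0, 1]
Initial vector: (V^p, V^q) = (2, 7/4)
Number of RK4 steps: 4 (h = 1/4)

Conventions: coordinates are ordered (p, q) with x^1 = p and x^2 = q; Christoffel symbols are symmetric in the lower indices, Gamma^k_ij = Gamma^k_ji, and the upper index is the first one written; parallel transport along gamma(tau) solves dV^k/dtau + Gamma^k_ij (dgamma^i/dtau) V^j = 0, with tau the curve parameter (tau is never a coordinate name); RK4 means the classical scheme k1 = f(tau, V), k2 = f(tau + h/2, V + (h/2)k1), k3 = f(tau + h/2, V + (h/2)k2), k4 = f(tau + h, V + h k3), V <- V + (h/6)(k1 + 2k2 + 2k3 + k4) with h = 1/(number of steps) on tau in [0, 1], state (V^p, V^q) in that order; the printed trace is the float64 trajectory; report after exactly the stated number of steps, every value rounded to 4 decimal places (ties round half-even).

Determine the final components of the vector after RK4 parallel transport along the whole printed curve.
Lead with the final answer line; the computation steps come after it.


Answer: V^p = 1.9634, V^q = 1.7974

gamma'(tau) = ((4/3)*tau, 0); f(tau, V)^k = -Gamma^k_ij(gamma(tau)) gamma'^i(tau) V^j; h = 1/4; intermediate values shown to 6 dp
curve data and Christoffel symbols at the stage parameters:
  tau = 0.000000: gamma = (-0.125000, 0.250000), gamma' = (0.000000, 0.000000); Gamma_ppp = 0.000000, Gamma_ppq = 0.029304, Gamma_pqq = -0.146520, Gamma_qpp = 0.000000, Gamma_qpq = -0.117216, Gamma_qqq = 0.586081
  tau = 0.125000: gamma = (-0.114583, 0.250000), gamma' = (0.166667, 0.000000); Gamma_ppp = 0.000000, Gamma_ppq = 0.029375, Gamma_pqq = -0.145651, Gamma_qpp = 0.000000, Gamma_qpq = -0.115052, Gamma_qqq = 0.570467
  tau = 0.250000: gamma = (-0.083333, 0.250000), gamma' = (0.333333, 0.000000); Gamma_ppp = 0.000000, Gamma_ppq = 0.029581, Gamma_pqq = -0.142975, Gamma_qpp = 0.000000, Gamma_qpq = -0.108463, Gamma_qqq = 0.524240
  tau = 0.375000: gamma = (-0.031250, 0.250000), gamma' = (0.500000, 0.000000); Gamma_ppp = 0.000000, Gamma_ppq = 0.029900, Gamma_pqq = -0.138285, Gamma_qpp = 0.000000, Gamma_qpq = -0.097174, Gamma_qqq = 0.449428
  tau = 0.500000: gamma = (0.041667, 0.250000), gamma' = (0.666667, 0.000000); Gamma_ppp = 0.000000, Gamma_ppq = 0.030290, Gamma_pqq = -0.131258, Gamma_qpp = 0.000000, Gamma_qpq = -0.080774, Gamma_qqq = 0.350021
  tau = 0.625000: gamma = (0.135417, 0.250000), gamma' = (0.833333, 0.000000); Gamma_ppp = 0.000000, Gamma_ppq = 0.030690, Gamma_pqq = -0.121480, Gamma_qpp = 0.000000, Gamma_qpq = -0.058822, Gamma_qqq = 0.232837
  tau = 0.750000: gamma = (0.250000, 0.250000), gamma' = (1.000000, 0.000000); Gamma_ppp = 0.000000, Gamma_ppq = 0.031008, Gamma_pqq = -0.108527, Gamma_qpp = 0.000000, Gamma_qpq = -0.031008, Gamma_qqq = 0.108527
  tau = 0.875000: gamma = (0.385417, 0.250000), gamma' = (1.166667, 0.000000); Gamma_ppp = 0.000000, Gamma_ppq = 0.031128, Gamma_pqq = -0.092086, Gamma_qpp = 0.000000, Gamma_qpq = 0.002594, Gamma_qqq = -0.007674
  tau = 1.000000: gamma = (0.541667, 0.250000), gamma' = (1.333333, 0.000000); Gamma_ppp = 0.000000, Gamma_ppq = 0.030915, Gamma_pqq = -0.072134, Gamma_qpp = 0.000000, Gamma_qpq = 0.041219, Gamma_qqq = -0.096179
step 0: V^p = 2.0000, V^q = 1.7500
step 1: k1 = (0.000000, 0.000000), k2 = (-0.008568, 0.033557), k3 = (-0.008588, 0.033637), k4 = (-0.017338, 0.063574); V <- V + (h/6)(k1 + 2k2 + 2k3 + k4): V^p = 1.9978, V^q = 1.7582
step 2: k1 = (-0.017337, 0.063569), k2 = (-0.026404, 0.085814), k3 = (-0.026446, 0.085949), k4 = (-0.035939, 0.095838); V <- V + (h/6)(k1 + 2k2 + 2k3 + k4): V^p = 1.9912, V^q = 1.7792
step 3: k1 = (-0.035928, 0.095809), k2 = (-0.045809, 0.087801), k3 = (-0.045783, 0.087752), k4 = (-0.055849, 0.055849); V <- V + (h/6)(k1 + 2k2 + 2k3 + k4): V^p = 1.9798, V^q = 1.8002
step 4: k1 = (-0.055819, 0.055819), k2 = (-0.065627, -0.005469), k3 = (-0.065349, -0.005446), k4 = (-0.074145, -0.098860); V <- V + (h/6)(k1 + 2k2 + 2k3 + k4): V^p = 1.9634, V^q = 1.7974


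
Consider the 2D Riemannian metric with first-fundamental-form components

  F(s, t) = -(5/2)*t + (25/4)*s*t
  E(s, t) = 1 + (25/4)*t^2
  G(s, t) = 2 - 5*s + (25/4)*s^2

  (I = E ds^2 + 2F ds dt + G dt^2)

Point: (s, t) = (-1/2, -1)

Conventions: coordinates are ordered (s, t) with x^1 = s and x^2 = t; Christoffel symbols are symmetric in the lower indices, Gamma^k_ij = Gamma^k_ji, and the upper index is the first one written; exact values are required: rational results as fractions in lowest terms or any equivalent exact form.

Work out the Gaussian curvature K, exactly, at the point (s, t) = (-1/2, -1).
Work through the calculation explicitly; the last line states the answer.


E = 29/4, F = 45/8, G = 97/16, EG - F^2 = 197/16 at the point
E_s = 0, E_t = -25/2, F_s = -25/4, F_t = -45/8, G_s = -45/4, G_t = 0
E_tt = 25/2, F_st = 25/4, G_ss = 25/2
Compute both Brioschi determinants and normalise by (EG - F^2)^2.
M1 = [[-E_tt/2 + F_st - G_ss/2, E_s/2, F_s - E_t/2], [F_t - G_s/2, E, F], [G_t/2, F, G]] = [[-25/4, 0, 0], [0, 29/4, 45/8], [0, 45/8, 97/16]]; det M1 = -4925/64
M2 = [[0, E_t/2, G_s/2], [E_t/2, E, F], [G_s/2, F, G]] = [[0, -25/4, -45/8], [-25/4, 29/4, 45/8], [-45/8, 45/8, 97/16]]; det M2 = -4525/64
det M1 - det M2 = -25/4; K = -25/4 / (197/16)^2 = -1600/38809

Answer: K = -1600/38809


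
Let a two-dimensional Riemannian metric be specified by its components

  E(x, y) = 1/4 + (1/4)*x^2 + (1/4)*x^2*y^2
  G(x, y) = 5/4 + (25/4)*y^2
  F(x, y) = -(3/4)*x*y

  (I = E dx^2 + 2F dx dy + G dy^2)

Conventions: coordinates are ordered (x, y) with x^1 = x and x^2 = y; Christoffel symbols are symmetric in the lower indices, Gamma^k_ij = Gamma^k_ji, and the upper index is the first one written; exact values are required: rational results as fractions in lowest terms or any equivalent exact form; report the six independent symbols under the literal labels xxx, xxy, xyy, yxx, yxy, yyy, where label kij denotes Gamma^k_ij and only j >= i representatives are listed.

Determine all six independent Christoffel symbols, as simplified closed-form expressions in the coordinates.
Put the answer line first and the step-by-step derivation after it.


Answer: Gamma_xxx = (-3*x^3*y^2 + 25*x*y^4 + 21*x*y^2 + 5*x)/(25*x^2*y^4 + 21*x^2*y^2 + 5*x^2 + 25*y^2 + 5), Gamma_xxy = (25*x^2*y^3 + 5*x^2*y)/(25*x^2*y^4 + 21*x^2*y^2 + 5*x^2 + 25*y^2 + 5), Gamma_xyy = -15*x/(25*x^2*y^4 + 21*x^2*y^2 + 5*x^2 + 25*y^2 + 5), Gamma_yxx = (-x^4*y^3 - x^4*y - x^2*y - 3*y)/(25*x^2*y^4 + 21*x^2*y^2 + 5*x^2 + 25*y^2 + 5), Gamma_yxy = 3*x^3*y^2/(25*x^2*y^4 + 21*x^2*y^2 + 5*x^2 + 25*y^2 + 5), Gamma_yyy = (25*x^2*y^3 + 16*x^2*y + 25*y)/(25*x^2*y^4 + 21*x^2*y^2 + 5*x^2 + 25*y^2 + 5)

E = 1/4 + (1/4)*x^2 + (1/4)*x^2*y^2; F = -(3/4)*x*y; G = 5/4 + (25/4)*y^2
Gamma^k_ij = (1/2) g^{kl} (d_i g_jl + d_j g_il - d_l g_ij), with g^inv = (1/(EG-F^2)) [[G, -F], [-F, E]]
first partials: E_x = (1/2)*x + (1/2)*x*y^2, E_y = (1/2)*x^2*y, F_x = -(3/4)*y, F_y = -(3/4)*x, G_x = 0, G_y = (25/2)*y
D = EG - F^2 = 5/16 + (25/16)*y^2 + (5/16)*x^2 + (21/16)*x^2*y^2 + (25/16)*x^2*y^4
expanded: Gamma^x_xx = (G E_x - 2F F_x + F E_y)/(2D), Gamma^x_xy = (G E_y - F G_x)/(2D), Gamma^x_yy = (2G F_y - G G_x - F G_y)/(2D), Gamma^y_xx = (2E F_x - E E_y - F E_x)/(2D), Gamma^y_xy = (E G_x - F E_y)/(2D), Gamma^y_yy = (E G_y - 2F F_y + F G_x)/(2D); substitute and cancel common factors


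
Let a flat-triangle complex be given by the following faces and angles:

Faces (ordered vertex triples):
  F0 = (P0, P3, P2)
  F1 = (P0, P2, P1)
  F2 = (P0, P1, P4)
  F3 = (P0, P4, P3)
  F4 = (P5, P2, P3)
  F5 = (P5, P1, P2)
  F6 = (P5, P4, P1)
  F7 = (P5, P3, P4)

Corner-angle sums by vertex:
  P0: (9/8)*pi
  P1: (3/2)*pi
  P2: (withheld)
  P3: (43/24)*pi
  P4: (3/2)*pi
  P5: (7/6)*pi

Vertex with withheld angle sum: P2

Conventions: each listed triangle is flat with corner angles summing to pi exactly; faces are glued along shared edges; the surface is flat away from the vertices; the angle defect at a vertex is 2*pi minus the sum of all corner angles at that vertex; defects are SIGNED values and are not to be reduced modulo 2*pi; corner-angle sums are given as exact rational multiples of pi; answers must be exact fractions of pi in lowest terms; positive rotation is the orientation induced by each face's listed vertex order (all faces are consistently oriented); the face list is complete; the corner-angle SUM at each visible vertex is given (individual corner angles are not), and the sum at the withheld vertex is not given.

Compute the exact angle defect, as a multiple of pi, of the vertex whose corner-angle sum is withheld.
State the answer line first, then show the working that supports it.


Answer: defect(P2) = (13/12)*pi

V = 6, E = 12, F = 8; chi = V - E + F = 2
Gauss-Bonnet: total defect = 2*pi*chi = 4*pi; visible defects sum to (35/12)*pi


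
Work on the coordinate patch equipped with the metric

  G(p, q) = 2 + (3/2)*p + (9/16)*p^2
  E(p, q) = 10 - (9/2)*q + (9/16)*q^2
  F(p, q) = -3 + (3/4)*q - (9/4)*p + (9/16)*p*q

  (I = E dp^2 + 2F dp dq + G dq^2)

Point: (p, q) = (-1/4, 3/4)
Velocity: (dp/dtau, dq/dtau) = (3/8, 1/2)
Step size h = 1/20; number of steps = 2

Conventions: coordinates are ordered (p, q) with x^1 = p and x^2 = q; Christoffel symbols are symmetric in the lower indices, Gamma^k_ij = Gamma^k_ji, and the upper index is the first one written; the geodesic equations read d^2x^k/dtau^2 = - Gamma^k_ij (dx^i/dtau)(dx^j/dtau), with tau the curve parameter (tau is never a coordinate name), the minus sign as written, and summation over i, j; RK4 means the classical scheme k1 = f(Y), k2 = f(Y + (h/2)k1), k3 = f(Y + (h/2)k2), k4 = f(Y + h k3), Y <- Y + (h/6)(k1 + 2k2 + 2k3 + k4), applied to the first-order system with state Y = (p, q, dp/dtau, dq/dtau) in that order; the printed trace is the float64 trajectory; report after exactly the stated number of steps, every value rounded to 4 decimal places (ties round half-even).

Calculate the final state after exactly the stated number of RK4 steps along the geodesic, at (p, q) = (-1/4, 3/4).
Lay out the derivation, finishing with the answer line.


f(Y) = (dp/dtau, dq/dtau, -Gamma^p_ij Y'^i Y'^j, -Gamma^q_ij Y'^i Y'^j) with the Gammas evaluated at the stage position; h = 0.050000; intermediate values shown to 6 dp
step 0: p = -0.2500, q = 0.7500, dp/dtau = 0.3750, dq/dtau = 0.5000
step 1:
  k1: at (p, q) = (-0.250000, 0.750000), (dp/dtau, dq/dtau) = (0.375000, 0.500000); Gamma_ppp = 0.000000, Gamma_ppq = -0.240493, Gamma_pqq = 0.000000, Gamma_qpp = 0.000000, Gamma_qpq = 0.080164, Gamma_qqq = 0.000000; k1 = (0.375000, 0.500000, 0.090185, -0.030062)
  k2: at (p, q) = (-0.240625, 0.762500), (dp/dtau, dq/dtau) = (0.377255, 0.499248); Gamma_ppp = 0.000000, Gamma_ppq = -0.240649, Gamma_pqq = 0.000000, Gamma_qpp = 0.000000, Gamma_qpq = 0.081223, Gamma_qqq = 0.000000; k2 = (0.377255, 0.499248, 0.090650, -0.030596)
  k3: at (p, q) = (-0.240569, 0.762481), (dp/dtau, dq/dtau) = (0.377266, 0.499235); Gamma_ppp = 0.000000, Gamma_ppq = -0.240646, Gamma_pqq = 0.000000, Gamma_qpp = 0.000000, Gamma_qpq = 0.081226, Gamma_qqq = 0.000000; k3 = (0.377266, 0.499235, 0.090649, -0.030597)
  k4: at (p, q) = (-0.231137, 0.774962), (dp/dtau, dq/dtau) = (0.379532, 0.498470); Gamma_ppp = 0.000000, Gamma_ppq = -0.240792, Gamma_pqq = 0.000000, Gamma_qpp = 0.000000, Gamma_qpq = 0.082293, Gamma_qqq = 0.000000; k4 = (0.379532, 0.498470, 0.091109, -0.031137)
  Y <- Y + (h/6)(k1 + 2k2 + 2k3 + k4): p = -0.2311, q = 0.7750, dp/dtau = 0.3795, dq/dtau = 0.4985
step 2:
  k1: at (p, q) = (-0.231137, 0.774962), (dp/dtau, dq/dtau) = (0.379532, 0.498470); Gamma_ppp = 0.000000, Gamma_ppq = -0.240792, Gamma_pqq = 0.000000, Gamma_qpp = 0.000000, Gamma_qpq = 0.082293, Gamma_qqq = 0.000000; k1 = (0.379532, 0.498470, 0.091109, -0.031137)
  k2: at (p, q) = (-0.221649, 0.787424), (dp/dtau, dq/dtau) = (0.381810, 0.497692); Gamma_ppp = 0.000000, Gamma_ppq = -0.240926, Gamma_pqq = 0.000000, Gamma_qpp = 0.000000, Gamma_qpq = 0.083371, Gamma_qqq = 0.000000; k2 = (0.381810, 0.497692, 0.091563, -0.031685)
  k3: at (p, q) = (-0.221592, 0.787404), (dp/dtau, dq/dtau) = (0.381822, 0.497678); Gamma_ppp = 0.000000, Gamma_ppq = -0.240923, Gamma_pqq = 0.000000, Gamma_qpp = 0.000000, Gamma_qpq = 0.083373, Gamma_qqq = 0.000000; k3 = (0.381822, 0.497678, 0.091562, -0.031686)
  k4: at (p, q) = (-0.212046, 0.799846), (dp/dtau, dq/dtau) = (0.384111, 0.496886); Gamma_ppp = 0.000000, Gamma_ppq = -0.241047, Gamma_pqq = 0.000000, Gamma_qpp = 0.000000, Gamma_qpq = 0.084459, Gamma_qqq = 0.000000; k4 = (0.384111, 0.496886, 0.092012, -0.032240)
  Y <- Y + (h/6)(k1 + 2k2 + 2k3 + k4): p = -0.2120, q = 0.7998, dp/dtau = 0.3841, dq/dtau = 0.4969

Answer: p = -0.2120, q = 0.7998, dp/dtau = 0.3841, dq/dtau = 0.4969


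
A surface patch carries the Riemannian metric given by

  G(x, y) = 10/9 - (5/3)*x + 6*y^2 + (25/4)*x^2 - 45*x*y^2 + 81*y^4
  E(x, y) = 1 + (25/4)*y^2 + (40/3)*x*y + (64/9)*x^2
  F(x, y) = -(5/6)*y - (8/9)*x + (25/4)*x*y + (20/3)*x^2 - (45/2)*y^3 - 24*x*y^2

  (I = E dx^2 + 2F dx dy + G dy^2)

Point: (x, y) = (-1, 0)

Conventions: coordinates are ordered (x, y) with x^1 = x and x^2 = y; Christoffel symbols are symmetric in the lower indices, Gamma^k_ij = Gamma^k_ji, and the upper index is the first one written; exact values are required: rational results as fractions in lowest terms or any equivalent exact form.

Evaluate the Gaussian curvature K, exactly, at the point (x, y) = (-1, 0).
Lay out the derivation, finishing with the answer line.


E = 73/9, F = 68/9, G = 325/36, EG - F^2 = 581/36 at the point
E_x = -128/9, E_y = -40/3, F_x = -128/9, F_y = -85/12, G_x = -85/6, G_y = 0
E_yy = 25/2, F_xy = 25/4, G_xx = 25/2
Compute both Brioschi determinants and normalise by (EG - F^2)^2.
M1 = [[-E_yy/2 + F_xy - G_xx/2, E_x/2, F_x - E_y/2], [F_y - G_x/2, E, F], [G_y/2, F, G]] = [[-25/4, -64/9, -68/9], [0, 73/9, 68/9], [0, 68/9, 325/36]]; det M1 = -14525/144
M2 = [[0, E_y/2, G_x/2], [E_y/2, E, F], [G_x/2, F, G]] = [[0, -20/3, -85/12], [-20/3, 73/9, 68/9], [-85/12, 68/9, 325/36]]; det M2 = -13625/144
det M1 - det M2 = -25/4; K = -25/4 / (581/36)^2 = -8100/337561

Answer: K = -8100/337561


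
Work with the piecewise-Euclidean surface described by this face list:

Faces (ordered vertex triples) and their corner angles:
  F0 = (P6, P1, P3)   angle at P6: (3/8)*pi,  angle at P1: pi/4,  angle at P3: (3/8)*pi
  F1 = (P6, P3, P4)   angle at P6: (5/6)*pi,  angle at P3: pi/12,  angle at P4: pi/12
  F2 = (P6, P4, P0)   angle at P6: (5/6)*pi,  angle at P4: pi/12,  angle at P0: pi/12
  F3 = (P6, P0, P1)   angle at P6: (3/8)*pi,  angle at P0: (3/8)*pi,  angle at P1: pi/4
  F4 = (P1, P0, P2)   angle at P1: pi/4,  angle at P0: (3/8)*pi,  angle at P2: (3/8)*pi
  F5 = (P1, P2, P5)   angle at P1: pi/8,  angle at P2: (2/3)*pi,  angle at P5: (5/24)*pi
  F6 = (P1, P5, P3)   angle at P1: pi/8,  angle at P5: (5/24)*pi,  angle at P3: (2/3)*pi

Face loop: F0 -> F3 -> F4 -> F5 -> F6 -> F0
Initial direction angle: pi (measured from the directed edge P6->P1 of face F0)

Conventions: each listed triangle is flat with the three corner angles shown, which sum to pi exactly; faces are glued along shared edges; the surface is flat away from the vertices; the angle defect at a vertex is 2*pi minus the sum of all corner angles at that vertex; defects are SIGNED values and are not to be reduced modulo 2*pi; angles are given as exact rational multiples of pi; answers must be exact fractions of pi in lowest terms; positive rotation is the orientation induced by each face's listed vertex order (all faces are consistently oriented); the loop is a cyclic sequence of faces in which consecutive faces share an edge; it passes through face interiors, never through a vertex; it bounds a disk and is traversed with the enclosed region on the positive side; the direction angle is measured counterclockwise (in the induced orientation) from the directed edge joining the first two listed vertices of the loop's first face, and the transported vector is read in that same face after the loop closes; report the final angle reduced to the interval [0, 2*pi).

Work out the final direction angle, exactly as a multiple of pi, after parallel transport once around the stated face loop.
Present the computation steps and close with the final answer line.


enclosed vertex P1: corner angles sum to pi, defect = 2*pi - pi = pi
adding the enclosed defects to the starting angle (mod 2*pi, induced orientation) gives the holonomy
final angle = pi + pi = 0 (mod 2*pi)

Answer: final direction angle = 0


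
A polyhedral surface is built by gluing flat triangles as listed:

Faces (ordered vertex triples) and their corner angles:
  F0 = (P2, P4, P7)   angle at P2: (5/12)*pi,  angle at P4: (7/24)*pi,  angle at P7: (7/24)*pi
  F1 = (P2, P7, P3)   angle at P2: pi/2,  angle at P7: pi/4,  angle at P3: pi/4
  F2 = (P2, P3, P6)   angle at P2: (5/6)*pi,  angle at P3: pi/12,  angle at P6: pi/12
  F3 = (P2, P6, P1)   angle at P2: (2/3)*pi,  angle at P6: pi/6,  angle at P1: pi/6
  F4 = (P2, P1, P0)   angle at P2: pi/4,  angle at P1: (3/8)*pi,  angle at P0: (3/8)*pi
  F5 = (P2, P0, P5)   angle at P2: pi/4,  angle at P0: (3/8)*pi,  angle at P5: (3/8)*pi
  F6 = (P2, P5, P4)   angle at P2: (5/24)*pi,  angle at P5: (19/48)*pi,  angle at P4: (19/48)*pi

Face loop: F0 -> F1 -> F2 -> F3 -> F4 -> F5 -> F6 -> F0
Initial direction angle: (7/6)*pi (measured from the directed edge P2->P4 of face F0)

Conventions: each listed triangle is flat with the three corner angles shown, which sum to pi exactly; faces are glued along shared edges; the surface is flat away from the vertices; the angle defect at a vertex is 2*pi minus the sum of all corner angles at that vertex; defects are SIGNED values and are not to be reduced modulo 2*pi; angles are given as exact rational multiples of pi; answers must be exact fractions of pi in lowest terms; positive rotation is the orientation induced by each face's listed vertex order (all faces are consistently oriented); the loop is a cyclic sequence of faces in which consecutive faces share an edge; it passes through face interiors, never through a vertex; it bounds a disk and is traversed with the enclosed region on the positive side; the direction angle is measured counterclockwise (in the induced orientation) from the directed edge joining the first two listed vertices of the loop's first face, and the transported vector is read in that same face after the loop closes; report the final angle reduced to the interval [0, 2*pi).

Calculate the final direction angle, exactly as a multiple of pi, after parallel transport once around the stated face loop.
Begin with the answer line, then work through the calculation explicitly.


Answer: final direction angle = pi/24

enclosed vertex P2: corner angles sum to (25/8)*pi, defect = 2*pi - (25/8)*pi = (-9/8)*pi
the final direction is the initial angle plus the enclosed defects, taken mod 2*pi in the induced orientation
final angle = (7/6)*pi - (9/8)*pi = pi/24 (mod 2*pi)


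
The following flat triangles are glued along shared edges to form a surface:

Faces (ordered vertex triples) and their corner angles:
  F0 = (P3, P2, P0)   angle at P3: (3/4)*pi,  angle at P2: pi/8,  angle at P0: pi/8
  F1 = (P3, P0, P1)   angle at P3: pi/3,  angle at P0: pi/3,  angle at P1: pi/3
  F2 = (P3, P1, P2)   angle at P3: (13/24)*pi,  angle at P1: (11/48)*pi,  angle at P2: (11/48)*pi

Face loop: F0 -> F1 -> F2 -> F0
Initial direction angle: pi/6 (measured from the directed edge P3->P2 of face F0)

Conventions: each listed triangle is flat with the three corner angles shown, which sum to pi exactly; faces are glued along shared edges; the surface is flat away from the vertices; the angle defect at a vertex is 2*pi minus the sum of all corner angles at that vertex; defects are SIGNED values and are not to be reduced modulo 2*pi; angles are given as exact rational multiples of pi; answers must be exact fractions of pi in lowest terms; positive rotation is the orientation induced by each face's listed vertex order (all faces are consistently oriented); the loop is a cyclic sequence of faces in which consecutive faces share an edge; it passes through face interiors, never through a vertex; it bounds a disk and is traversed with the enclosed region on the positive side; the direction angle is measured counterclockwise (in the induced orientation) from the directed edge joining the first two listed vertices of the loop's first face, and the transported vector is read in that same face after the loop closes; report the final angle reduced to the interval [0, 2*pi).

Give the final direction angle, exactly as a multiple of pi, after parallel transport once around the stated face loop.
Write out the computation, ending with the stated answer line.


enclosed vertex P3: corner angles sum to (13/8)*pi, defect = 2*pi - (13/8)*pi = (3/8)*pi
summing the enclosed defects onto the initial angle, mod 2*pi in the induced orientation:
final angle = pi/6 + (3/8)*pi = (13/24)*pi (mod 2*pi)

Answer: final direction angle = (13/24)*pi
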